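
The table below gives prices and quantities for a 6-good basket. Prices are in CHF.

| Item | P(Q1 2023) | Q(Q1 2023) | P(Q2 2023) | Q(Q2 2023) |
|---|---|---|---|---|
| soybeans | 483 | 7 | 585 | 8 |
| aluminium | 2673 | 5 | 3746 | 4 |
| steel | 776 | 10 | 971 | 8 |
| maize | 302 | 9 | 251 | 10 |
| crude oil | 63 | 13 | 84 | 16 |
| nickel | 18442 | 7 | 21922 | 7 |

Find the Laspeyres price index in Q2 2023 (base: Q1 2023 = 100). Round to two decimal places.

120.49

Laspeyres price index uses base-period quantities as weights.
ΣP(Q2 2023)·Q(Q1 2023) = 585×7 + 3746×5 + 971×10 + 251×9 + 84×13 + 21922×7 = 4095 + 18730 + 9710 + 2259 + 1092 + 153454 = 189340
ΣP(Q1 2023)·Q(Q1 2023) = 483×7 + 2673×5 + 776×10 + 302×9 + 63×13 + 18442×7 = 3381 + 13365 + 7760 + 2718 + 819 + 129094 = 157137
Index = 189340 / 157137 × 100 = 120.4936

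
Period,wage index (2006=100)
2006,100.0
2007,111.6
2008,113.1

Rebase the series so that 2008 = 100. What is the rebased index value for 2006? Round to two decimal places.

Rebased(2006) = 100.0 / 113.1 × 100 = 88.4173

88.42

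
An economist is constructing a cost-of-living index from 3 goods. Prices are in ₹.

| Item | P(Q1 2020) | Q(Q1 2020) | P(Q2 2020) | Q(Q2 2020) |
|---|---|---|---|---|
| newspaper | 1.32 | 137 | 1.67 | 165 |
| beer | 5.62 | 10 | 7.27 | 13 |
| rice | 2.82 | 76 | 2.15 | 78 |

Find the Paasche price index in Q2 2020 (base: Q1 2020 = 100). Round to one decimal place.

105.3

Paasche price index uses current-period quantities as weights.
ΣP(Q2 2020)·Q(Q2 2020) = 1.67×165 + 7.27×13 + 2.15×78 = 275.55 + 94.51 + 167.7 = 537.76
ΣP(Q1 2020)·Q(Q2 2020) = 1.32×165 + 5.62×13 + 2.82×78 = 217.8 + 73.06 + 219.96 = 510.82
Index = 537.76 / 510.82 × 100 = 105.2739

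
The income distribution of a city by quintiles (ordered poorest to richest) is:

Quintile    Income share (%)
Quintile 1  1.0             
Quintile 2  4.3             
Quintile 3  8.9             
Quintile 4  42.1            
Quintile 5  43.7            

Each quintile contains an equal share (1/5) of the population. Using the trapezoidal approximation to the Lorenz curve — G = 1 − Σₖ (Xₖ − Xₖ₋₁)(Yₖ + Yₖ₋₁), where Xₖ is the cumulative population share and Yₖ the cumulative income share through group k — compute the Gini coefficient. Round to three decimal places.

Cumulative income shares Yₖ: 0.0100, 0.0530, 0.1420, 0.5630, 1.0000
Σ (Xₖ−Xₖ₋₁)(Yₖ+Yₖ₋₁) = (1/5)(0.0100+0.0000) + (1/5)(0.0530+0.0100) + (1/5)(0.1420+0.0530) + (1/5)(0.5630+0.1420) + (1/5)(1.0000+0.5630)
  = 0.0020 + 0.0126 + 0.0390 + 0.1410 + 0.3126 = 0.5072
G = 1 − 0.5072 = 0.4928

0.493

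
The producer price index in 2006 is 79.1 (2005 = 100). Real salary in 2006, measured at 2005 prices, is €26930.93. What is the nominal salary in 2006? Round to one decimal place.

21302.4

Nominal = Real × (Index/100) = 26930.93 × (79.1/100)
        = 26930.93 × 0.791 = 21302.3656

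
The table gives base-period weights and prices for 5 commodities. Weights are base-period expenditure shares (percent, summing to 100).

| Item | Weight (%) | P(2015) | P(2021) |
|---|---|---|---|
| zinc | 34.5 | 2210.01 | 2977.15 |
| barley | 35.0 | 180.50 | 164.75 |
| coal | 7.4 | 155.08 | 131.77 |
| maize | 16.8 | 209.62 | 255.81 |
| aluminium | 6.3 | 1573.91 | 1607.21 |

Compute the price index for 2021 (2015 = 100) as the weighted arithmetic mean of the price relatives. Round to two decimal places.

zinc: 34.5 × (2977.15/2210.01) = 34.5 × 1.347121 = 46.4757
barley: 35.0 × (164.75/180.50) = 35.0 × 0.912742 = 31.9460
coal: 7.4 × (131.77/155.08) = 7.4 × 0.849690 = 6.2877
maize: 16.8 × (255.81/209.62) = 16.8 × 1.220351 = 20.5019
aluminium: 6.3 × (1607.21/1573.91) = 6.3 × 1.021157 = 6.4333
Index = Σ wᵢ·(p₁ᵢ/p₀ᵢ) = 46.4757 + 31.9460 + 6.2877 + 20.5019 + 6.4333 = 111.6445

111.64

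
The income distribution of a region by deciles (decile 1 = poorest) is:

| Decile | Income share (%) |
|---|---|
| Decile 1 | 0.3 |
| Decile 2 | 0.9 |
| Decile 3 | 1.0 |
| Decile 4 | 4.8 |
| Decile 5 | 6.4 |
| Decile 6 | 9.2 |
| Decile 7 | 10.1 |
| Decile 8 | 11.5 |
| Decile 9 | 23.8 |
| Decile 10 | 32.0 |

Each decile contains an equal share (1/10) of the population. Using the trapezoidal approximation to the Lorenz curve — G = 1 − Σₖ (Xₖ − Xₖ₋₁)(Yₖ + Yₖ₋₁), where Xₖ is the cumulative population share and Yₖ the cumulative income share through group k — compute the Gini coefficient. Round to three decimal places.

0.517

Cumulative income shares Yₖ: 0.0030, 0.0120, 0.0220, 0.0700, 0.1340, 0.2260, 0.3270, 0.4420, 0.6800, 1.0000
Σ (Xₖ−Xₖ₋₁)(Yₖ+Yₖ₋₁) = (1/10)(0.0030+0.0000) + (1/10)(0.0120+0.0030) + (1/10)(0.0220+0.0120) + (1/10)(0.0700+0.0220) + (1/10)(0.1340+0.0700) + (1/10)(0.2260+0.1340) + (1/10)(0.3270+0.2260) + (1/10)(0.4420+0.3270) + (1/10)(0.6800+0.4420) + (1/10)(1.0000+0.6800)
  = 0.0003 + 0.0015 + 0.0034 + 0.0092 + 0.0204 + 0.0360 + 0.0553 + 0.0769 + 0.1122 + 0.1680 = 0.4832
G = 1 − 0.4832 = 0.5168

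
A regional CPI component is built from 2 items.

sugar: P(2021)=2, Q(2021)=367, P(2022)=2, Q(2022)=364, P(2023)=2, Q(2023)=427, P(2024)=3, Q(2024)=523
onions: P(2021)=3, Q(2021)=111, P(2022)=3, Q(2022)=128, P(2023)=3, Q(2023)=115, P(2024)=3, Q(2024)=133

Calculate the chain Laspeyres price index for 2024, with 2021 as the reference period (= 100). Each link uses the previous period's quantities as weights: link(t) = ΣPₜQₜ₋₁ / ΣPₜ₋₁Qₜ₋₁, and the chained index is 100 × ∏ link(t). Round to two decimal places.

135.61

Link 2021→2022:
ΣP(2022)Q(2021) = 2×367 + 3×111 = 734 + 333 = 1067
ΣP(2021)Q(2021) = 2×367 + 3×111 = 734 + 333 = 1067
link = 1067/1067 = 1.000000
Link 2022→2023:
ΣP(2023)Q(2022) = 2×364 + 3×128 = 728 + 384 = 1112
ΣP(2022)Q(2022) = 2×364 + 3×128 = 728 + 384 = 1112
link = 1112/1112 = 1.000000
Link 2023→2024:
ΣP(2024)Q(2023) = 3×427 + 3×115 = 1281 + 345 = 1626
ΣP(2023)Q(2023) = 2×427 + 3×115 = 854 + 345 = 1199
link = 1626/1199 = 1.356130
Chained index = 100 × 1.000000 × 1.000000 × 1.356130 = 135.6130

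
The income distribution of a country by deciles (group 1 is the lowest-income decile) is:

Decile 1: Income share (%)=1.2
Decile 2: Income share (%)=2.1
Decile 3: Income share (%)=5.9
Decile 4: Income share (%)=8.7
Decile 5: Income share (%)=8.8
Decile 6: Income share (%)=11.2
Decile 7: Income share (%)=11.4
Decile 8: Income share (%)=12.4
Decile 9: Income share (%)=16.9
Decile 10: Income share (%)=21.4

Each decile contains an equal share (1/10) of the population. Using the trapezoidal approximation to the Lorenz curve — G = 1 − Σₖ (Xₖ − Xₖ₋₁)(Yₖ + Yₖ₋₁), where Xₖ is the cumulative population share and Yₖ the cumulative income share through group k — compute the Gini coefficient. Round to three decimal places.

0.328

Cumulative income shares Yₖ: 0.0120, 0.0330, 0.0920, 0.1790, 0.2670, 0.3790, 0.4930, 0.6170, 0.7860, 1.0000
Σ (Xₖ−Xₖ₋₁)(Yₖ+Yₖ₋₁) = (1/10)(0.0120+0.0000) + (1/10)(0.0330+0.0120) + (1/10)(0.0920+0.0330) + (1/10)(0.1790+0.0920) + (1/10)(0.2670+0.1790) + (1/10)(0.3790+0.2670) + (1/10)(0.4930+0.3790) + (1/10)(0.6170+0.4930) + (1/10)(0.7860+0.6170) + (1/10)(1.0000+0.7860)
  = 0.0012 + 0.0045 + 0.0125 + 0.0271 + 0.0446 + 0.0646 + 0.0872 + 0.1110 + 0.1403 + 0.1786 = 0.6716
G = 1 − 0.6716 = 0.3284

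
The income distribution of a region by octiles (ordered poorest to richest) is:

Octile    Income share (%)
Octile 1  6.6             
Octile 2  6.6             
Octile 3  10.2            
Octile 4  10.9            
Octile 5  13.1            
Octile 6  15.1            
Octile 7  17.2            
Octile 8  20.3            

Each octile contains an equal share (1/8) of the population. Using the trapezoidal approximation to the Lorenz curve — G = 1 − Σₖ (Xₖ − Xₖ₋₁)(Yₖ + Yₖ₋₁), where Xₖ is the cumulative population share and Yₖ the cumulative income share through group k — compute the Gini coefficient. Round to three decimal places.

0.207

Cumulative income shares Yₖ: 0.0660, 0.1320, 0.2340, 0.3430, 0.4740, 0.6250, 0.7970, 1.0000
Σ (Xₖ−Xₖ₋₁)(Yₖ+Yₖ₋₁) = (1/8)(0.0660+0.0000) + (1/8)(0.1320+0.0660) + (1/8)(0.2340+0.1320) + (1/8)(0.3430+0.2340) + (1/8)(0.4740+0.3430) + (1/8)(0.6250+0.4740) + (1/8)(0.7970+0.6250) + (1/8)(1.0000+0.7970)
  = 0.0083 + 0.0248 + 0.0457 + 0.0721 + 0.1021 + 0.1374 + 0.1777 + 0.2246 = 0.7927
G = 1 − 0.7927 = 0.2073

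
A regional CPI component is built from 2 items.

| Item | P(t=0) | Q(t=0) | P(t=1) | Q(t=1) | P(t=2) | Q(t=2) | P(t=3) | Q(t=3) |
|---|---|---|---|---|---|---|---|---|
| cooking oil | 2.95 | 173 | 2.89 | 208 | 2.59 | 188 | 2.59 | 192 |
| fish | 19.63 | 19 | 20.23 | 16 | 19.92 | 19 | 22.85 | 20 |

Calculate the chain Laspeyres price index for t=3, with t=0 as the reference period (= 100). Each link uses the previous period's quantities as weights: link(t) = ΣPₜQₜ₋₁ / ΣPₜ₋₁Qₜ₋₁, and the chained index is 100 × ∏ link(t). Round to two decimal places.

98.79

Link t=0→t=1:
ΣP(t=1)Q(t=0) = 2.89×173 + 20.23×19 = 499.97 + 384.37 = 884.34
ΣP(t=0)Q(t=0) = 2.95×173 + 19.63×19 = 510.35 + 372.97 = 883.32
link = 884.34/883.32 = 1.001155
Link t=1→t=2:
ΣP(t=2)Q(t=1) = 2.59×208 + 19.92×16 = 538.72 + 318.72 = 857.44
ΣP(t=1)Q(t=1) = 2.89×208 + 20.23×16 = 601.12 + 323.68 = 924.8
link = 857.44/924.8 = 0.927163
Link t=2→t=3:
ΣP(t=3)Q(t=2) = 2.59×188 + 22.85×19 = 486.92 + 434.15 = 921.07
ΣP(t=2)Q(t=2) = 2.59×188 + 19.92×19 = 486.92 + 378.48 = 865.4
link = 921.07/865.4 = 1.064329
Chained index = 100 × 1.001155 × 0.927163 × 1.064329 = 98.7945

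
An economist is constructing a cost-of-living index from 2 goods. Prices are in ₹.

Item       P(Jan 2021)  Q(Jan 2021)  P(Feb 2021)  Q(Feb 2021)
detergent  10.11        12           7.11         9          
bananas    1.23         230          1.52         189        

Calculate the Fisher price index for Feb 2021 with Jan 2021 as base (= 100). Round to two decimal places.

Laspeyres component (base-period weights):
ΣP(Feb 2021)Q(Jan 2021) = 7.11×12 + 1.52×230 = 85.32 + 349.6 = 434.92
ΣP(Jan 2021)Q(Jan 2021) = 10.11×12 + 1.23×230 = 121.32 + 282.9 = 404.22
L = 434.92 / 404.22 × 100 = 107.5949
Paasche component (current-period weights):
ΣP(Feb 2021)Q(Feb 2021) = 7.11×9 + 1.52×189 = 63.99 + 287.28 = 351.27
ΣP(Jan 2021)Q(Feb 2021) = 10.11×9 + 1.23×189 = 90.99 + 232.47 = 323.46
P = 351.27 / 323.46 × 100 = 108.5977
Fisher = √(L × P) = √(107.5949 × 108.5977) = 108.0951

108.10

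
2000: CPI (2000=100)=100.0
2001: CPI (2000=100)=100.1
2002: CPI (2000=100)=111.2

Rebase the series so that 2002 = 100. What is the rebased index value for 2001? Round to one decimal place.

Rebased(2001) = 100.1 / 111.2 × 100 = 90.0180

90.0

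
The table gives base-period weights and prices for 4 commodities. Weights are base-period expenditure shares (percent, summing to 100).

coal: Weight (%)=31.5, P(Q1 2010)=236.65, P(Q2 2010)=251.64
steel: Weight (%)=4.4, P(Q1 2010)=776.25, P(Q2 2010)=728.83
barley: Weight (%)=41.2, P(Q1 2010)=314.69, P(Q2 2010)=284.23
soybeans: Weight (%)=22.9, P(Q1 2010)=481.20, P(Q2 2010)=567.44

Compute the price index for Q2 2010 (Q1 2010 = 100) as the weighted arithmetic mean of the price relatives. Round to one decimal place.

coal: 31.5 × (251.64/236.65) = 31.5 × 1.063342 = 33.4953
steel: 4.4 × (728.83/776.25) = 4.4 × 0.938911 = 4.1312
barley: 41.2 × (284.23/314.69) = 41.2 × 0.903206 = 37.2121
soybeans: 22.9 × (567.44/481.20) = 22.9 × 1.179219 = 27.0041
Index = Σ wᵢ·(p₁ᵢ/p₀ᵢ) = 33.4953 + 4.1312 + 37.2121 + 27.0041 = 101.8427

101.8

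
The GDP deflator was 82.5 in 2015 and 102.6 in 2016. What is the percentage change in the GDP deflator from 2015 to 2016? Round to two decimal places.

24.36%

Change = (102.6 − 82.5) / 82.5 × 100
       = 20.1 / 82.5 × 100 = 24.3636%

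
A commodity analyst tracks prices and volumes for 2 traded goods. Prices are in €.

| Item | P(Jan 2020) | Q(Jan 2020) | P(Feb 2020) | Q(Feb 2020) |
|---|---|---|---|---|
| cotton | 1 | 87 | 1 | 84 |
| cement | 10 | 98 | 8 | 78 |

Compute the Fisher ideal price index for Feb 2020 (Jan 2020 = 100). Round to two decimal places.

Laspeyres component (base-period weights):
ΣP(Feb 2020)Q(Jan 2020) = 1×87 + 8×98 = 87 + 784 = 871
ΣP(Jan 2020)Q(Jan 2020) = 1×87 + 10×98 = 87 + 980 = 1067
L = 871 / 1067 × 100 = 81.6307
Paasche component (current-period weights):
ΣP(Feb 2020)Q(Feb 2020) = 1×84 + 8×78 = 84 + 624 = 708
ΣP(Jan 2020)Q(Feb 2020) = 1×84 + 10×78 = 84 + 780 = 864
P = 708 / 864 × 100 = 81.9444
Fisher = √(L × P) = √(81.6307 × 81.9444) = 81.7874

81.79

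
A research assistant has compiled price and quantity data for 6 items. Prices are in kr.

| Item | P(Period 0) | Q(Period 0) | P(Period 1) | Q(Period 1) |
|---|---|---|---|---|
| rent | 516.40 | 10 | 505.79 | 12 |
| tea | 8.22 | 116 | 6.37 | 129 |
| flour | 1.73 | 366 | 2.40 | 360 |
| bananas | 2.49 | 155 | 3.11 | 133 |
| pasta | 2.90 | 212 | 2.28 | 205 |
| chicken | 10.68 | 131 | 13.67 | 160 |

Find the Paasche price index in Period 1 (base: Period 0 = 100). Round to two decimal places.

Paasche price index uses current-period quantities as weights.
ΣP(Period 1)·Q(Period 1) = 505.79×12 + 6.37×129 + 2.40×360 + 3.11×133 + 2.28×205 + 13.67×160 = 6069.48 + 821.73 + 864 + 413.63 + 467.4 + 2187.2 = 10823.44
ΣP(Period 0)·Q(Period 1) = 516.40×12 + 8.22×129 + 1.73×360 + 2.49×133 + 2.90×205 + 10.68×160 = 6196.8 + 1060.38 + 622.8 + 331.17 + 594.5 + 1708.8 = 10514.45
Index = 10823.44 / 10514.45 × 100 = 102.9387

102.94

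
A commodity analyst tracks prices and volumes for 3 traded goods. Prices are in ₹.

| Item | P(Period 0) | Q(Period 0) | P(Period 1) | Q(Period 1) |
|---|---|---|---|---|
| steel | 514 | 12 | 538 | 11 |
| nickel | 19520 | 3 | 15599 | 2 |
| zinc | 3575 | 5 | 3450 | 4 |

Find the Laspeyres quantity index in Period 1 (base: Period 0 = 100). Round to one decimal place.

71.4

Laspeyres quantity index uses base-period prices as weights.
ΣP(Period 0)·Q(Period 1) = 514×11 + 19520×2 + 3575×4 = 5654 + 39040 + 14300 = 58994
ΣP(Period 0)·Q(Period 0) = 514×12 + 19520×3 + 3575×5 = 6168 + 58560 + 17875 = 82603
Index = 58994 / 82603 × 100 = 71.4187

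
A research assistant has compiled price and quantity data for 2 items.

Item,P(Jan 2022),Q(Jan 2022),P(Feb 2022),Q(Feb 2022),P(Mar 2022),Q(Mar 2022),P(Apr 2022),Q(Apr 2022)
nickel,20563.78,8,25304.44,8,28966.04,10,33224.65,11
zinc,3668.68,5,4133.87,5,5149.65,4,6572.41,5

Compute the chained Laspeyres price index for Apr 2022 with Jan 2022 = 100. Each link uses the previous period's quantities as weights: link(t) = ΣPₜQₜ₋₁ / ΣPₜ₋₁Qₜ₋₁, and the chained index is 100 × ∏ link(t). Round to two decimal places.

Link Jan 2022→Feb 2022:
ΣP(Feb 2022)Q(Jan 2022) = 25304.44×8 + 4133.87×5 = 202435.52 + 20669.35 = 223104.87
ΣP(Jan 2022)Q(Jan 2022) = 20563.78×8 + 3668.68×5 = 164510.24 + 18343.4 = 182853.64
link = 223104.87/182853.64 = 1.220128
Link Feb 2022→Mar 2022:
ΣP(Mar 2022)Q(Feb 2022) = 28966.04×8 + 5149.65×5 = 231728.32 + 25748.25 = 257476.57
ΣP(Feb 2022)Q(Feb 2022) = 25304.44×8 + 4133.87×5 = 202435.52 + 20669.35 = 223104.87
link = 257476.57/223104.87 = 1.154061
Link Mar 2022→Apr 2022:
ΣP(Apr 2022)Q(Mar 2022) = 33224.65×10 + 6572.41×4 = 332246.5 + 26289.64 = 358536.14
ΣP(Mar 2022)Q(Mar 2022) = 28966.04×10 + 5149.65×4 = 289660.4 + 20598.6 = 310259
link = 358536.14/310259 = 1.155603
Chained index = 100 × 1.220128 × 1.154061 × 1.155603 = 162.7206

162.72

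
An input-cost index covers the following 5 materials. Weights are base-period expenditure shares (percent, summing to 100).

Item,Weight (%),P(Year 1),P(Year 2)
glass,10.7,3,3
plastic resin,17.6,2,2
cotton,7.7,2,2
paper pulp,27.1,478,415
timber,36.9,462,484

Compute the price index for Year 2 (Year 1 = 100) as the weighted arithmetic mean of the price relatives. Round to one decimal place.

glass: 10.7 × (3/3) = 10.7 × 1.000000 = 10.7000
plastic resin: 17.6 × (2/2) = 17.6 × 1.000000 = 17.6000
cotton: 7.7 × (2/2) = 7.7 × 1.000000 = 7.7000
paper pulp: 27.1 × (415/478) = 27.1 × 0.868201 = 23.5282
timber: 36.9 × (484/462) = 36.9 × 1.047619 = 38.6571
Index = Σ wᵢ·(p₁ᵢ/p₀ᵢ) = 10.7000 + 17.6000 + 7.7000 + 23.5282 + 38.6571 = 98.1854

98.2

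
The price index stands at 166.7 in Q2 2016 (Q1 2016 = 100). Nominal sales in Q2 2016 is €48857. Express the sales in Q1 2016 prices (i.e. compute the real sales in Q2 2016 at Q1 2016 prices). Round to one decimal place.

29308.3

Real = Nominal ÷ (Index/100) = 48857 ÷ (166.7/100)
     = 48857 ÷ 1.667 = 29308.3383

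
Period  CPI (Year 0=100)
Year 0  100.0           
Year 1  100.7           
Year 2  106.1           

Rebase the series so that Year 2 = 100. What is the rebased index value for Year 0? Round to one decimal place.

94.3

Rebased(Year 0) = 100.0 / 106.1 × 100 = 94.2507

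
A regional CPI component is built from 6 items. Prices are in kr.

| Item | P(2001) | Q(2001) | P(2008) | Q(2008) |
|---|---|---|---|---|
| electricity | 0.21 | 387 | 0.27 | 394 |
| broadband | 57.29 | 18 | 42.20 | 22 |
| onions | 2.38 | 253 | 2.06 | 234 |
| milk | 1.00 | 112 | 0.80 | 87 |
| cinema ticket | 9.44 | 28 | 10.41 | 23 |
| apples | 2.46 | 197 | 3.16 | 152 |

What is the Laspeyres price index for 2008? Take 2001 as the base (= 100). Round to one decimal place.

92.8

Laspeyres price index uses base-period quantities as weights.
ΣP(2008)·Q(2001) = 0.27×387 + 42.20×18 + 2.06×253 + 0.80×112 + 10.41×28 + 3.16×197 = 104.49 + 759.6 + 521.18 + 89.6 + 291.48 + 622.52 = 2388.87
ΣP(2001)·Q(2001) = 0.21×387 + 57.29×18 + 2.38×253 + 1.00×112 + 9.44×28 + 2.46×197 = 81.27 + 1031.22 + 602.14 + 112 + 264.32 + 484.62 = 2575.57
Index = 2388.87 / 2575.57 × 100 = 92.7511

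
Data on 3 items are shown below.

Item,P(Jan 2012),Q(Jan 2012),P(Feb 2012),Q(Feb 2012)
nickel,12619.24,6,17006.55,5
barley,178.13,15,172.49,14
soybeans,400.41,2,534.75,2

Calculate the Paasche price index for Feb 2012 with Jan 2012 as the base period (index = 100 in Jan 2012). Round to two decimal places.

Paasche price index uses current-period quantities as weights.
ΣP(Feb 2012)·Q(Feb 2012) = 17006.55×5 + 172.49×14 + 534.75×2 = 85032.75 + 2414.86 + 1069.5 = 88517.11
ΣP(Jan 2012)·Q(Feb 2012) = 12619.24×5 + 178.13×14 + 400.41×2 = 63096.2 + 2493.82 + 800.82 = 66390.84
Index = 88517.11 / 66390.84 × 100 = 133.3273

133.33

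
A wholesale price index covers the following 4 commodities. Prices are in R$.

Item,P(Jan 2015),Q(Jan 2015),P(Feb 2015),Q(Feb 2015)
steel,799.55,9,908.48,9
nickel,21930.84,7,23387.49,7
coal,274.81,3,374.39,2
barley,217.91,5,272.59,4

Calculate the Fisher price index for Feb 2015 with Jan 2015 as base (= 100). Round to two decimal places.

Laspeyres component (base-period weights):
ΣP(Feb 2015)Q(Jan 2015) = 908.48×9 + 23387.49×7 + 374.39×3 + 272.59×5 = 8176.32 + 163712.43 + 1123.17 + 1362.95 = 174374.87
ΣP(Jan 2015)Q(Jan 2015) = 799.55×9 + 21930.84×7 + 274.81×3 + 217.91×5 = 7195.95 + 153515.88 + 824.43 + 1089.55 = 162625.81
L = 174374.87 / 162625.81 × 100 = 107.2246
Paasche component (current-period weights):
ΣP(Feb 2015)Q(Feb 2015) = 908.48×9 + 23387.49×7 + 374.39×2 + 272.59×4 = 8176.32 + 163712.43 + 748.78 + 1090.36 = 173727.89
ΣP(Jan 2015)Q(Feb 2015) = 799.55×9 + 21930.84×7 + 274.81×2 + 217.91×4 = 7195.95 + 153515.88 + 549.62 + 871.64 = 162133.09
P = 173727.89 / 162133.09 × 100 = 107.1514
Fisher = √(L × P) = √(107.2246 × 107.1514) = 107.1880

107.19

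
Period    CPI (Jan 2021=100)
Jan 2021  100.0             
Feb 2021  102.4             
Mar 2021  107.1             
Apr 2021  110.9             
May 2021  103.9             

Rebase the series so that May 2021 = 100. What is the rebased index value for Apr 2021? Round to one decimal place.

Rebased(Apr 2021) = 110.9 / 103.9 × 100 = 106.7372

106.7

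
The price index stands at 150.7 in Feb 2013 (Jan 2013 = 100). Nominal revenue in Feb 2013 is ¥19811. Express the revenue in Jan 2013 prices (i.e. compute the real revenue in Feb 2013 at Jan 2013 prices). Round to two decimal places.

13145.99

Real = Nominal ÷ (Index/100) = 19811 ÷ (150.7/100)
     = 19811 ÷ 1.507 = 13145.9854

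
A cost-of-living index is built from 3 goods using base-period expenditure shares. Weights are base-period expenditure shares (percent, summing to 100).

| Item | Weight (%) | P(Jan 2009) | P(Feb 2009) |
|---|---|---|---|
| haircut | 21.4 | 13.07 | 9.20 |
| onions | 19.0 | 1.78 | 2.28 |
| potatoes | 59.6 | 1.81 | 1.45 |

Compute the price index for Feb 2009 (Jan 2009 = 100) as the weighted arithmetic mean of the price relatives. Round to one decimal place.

haircut: 21.4 × (9.20/13.07) = 21.4 × 0.703902 = 15.0635
onions: 19.0 × (2.28/1.78) = 19.0 × 1.280899 = 24.3371
potatoes: 59.6 × (1.45/1.81) = 59.6 × 0.801105 = 47.7459
Index = Σ wᵢ·(p₁ᵢ/p₀ᵢ) = 15.0635 + 24.3371 + 47.7459 = 87.1464

87.1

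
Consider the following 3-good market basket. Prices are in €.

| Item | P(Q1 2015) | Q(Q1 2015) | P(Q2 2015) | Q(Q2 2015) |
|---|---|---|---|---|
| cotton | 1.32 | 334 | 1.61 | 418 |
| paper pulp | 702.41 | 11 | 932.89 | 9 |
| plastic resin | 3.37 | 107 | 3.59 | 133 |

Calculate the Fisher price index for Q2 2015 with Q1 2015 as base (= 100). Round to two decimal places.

130.76

Laspeyres component (base-period weights):
ΣP(Q2 2015)Q(Q1 2015) = 1.61×334 + 932.89×11 + 3.59×107 = 537.74 + 10261.79 + 384.13 = 11183.66
ΣP(Q1 2015)Q(Q1 2015) = 1.32×334 + 702.41×11 + 3.37×107 = 440.88 + 7726.51 + 360.59 = 8527.98
L = 11183.66 / 8527.98 × 100 = 131.1408
Paasche component (current-period weights):
ΣP(Q2 2015)Q(Q2 2015) = 1.61×418 + 932.89×9 + 3.59×133 = 672.98 + 8396.01 + 477.47 = 9546.46
ΣP(Q1 2015)Q(Q2 2015) = 1.32×418 + 702.41×9 + 3.37×133 = 551.76 + 6321.69 + 448.21 = 7321.66
P = 9546.46 / 7321.66 × 100 = 130.3866
Fisher = √(L × P) = √(131.1408 × 130.3866) = 130.7631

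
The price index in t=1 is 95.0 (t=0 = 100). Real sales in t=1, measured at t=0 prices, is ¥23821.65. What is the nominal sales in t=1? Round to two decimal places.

22630.57

Nominal = Real × (Index/100) = 23821.65 × (95.0/100)
        = 23821.65 × 0.950 = 22630.5675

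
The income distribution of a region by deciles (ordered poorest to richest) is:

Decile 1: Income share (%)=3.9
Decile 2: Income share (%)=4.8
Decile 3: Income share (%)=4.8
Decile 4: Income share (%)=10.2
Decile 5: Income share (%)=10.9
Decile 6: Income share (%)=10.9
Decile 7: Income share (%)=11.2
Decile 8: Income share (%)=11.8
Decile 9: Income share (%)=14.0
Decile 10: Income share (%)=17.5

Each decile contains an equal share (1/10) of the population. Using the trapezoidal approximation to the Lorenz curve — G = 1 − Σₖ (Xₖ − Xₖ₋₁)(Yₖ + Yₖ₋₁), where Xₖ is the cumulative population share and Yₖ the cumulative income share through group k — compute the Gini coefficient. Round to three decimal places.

Cumulative income shares Yₖ: 0.0390, 0.0870, 0.1350, 0.2370, 0.3460, 0.4550, 0.5670, 0.6850, 0.8250, 1.0000
Σ (Xₖ−Xₖ₋₁)(Yₖ+Yₖ₋₁) = (1/10)(0.0390+0.0000) + (1/10)(0.0870+0.0390) + (1/10)(0.1350+0.0870) + (1/10)(0.2370+0.1350) + (1/10)(0.3460+0.2370) + (1/10)(0.4550+0.3460) + (1/10)(0.5670+0.4550) + (1/10)(0.6850+0.5670) + (1/10)(0.8250+0.6850) + (1/10)(1.0000+0.8250)
  = 0.0039 + 0.0126 + 0.0222 + 0.0372 + 0.0583 + 0.0801 + 0.1022 + 0.1252 + 0.1510 + 0.1825 = 0.7752
G = 1 − 0.7752 = 0.2248

0.225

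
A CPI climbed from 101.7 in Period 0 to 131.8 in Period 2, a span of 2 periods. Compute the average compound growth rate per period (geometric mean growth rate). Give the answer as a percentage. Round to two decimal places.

Growth factor = (131.8/101.7)^(1/2) = (1.295969)^(1/2) = 1.138406
Growth rate = 1.138406 − 1 = 0.138406 = 13.8406%

13.84%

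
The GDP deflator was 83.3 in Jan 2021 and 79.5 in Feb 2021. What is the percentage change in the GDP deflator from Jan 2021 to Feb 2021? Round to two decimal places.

-4.56%

Change = (79.5 − 83.3) / 83.3 × 100
       = -3.8 / 83.3 × 100 = -4.5618%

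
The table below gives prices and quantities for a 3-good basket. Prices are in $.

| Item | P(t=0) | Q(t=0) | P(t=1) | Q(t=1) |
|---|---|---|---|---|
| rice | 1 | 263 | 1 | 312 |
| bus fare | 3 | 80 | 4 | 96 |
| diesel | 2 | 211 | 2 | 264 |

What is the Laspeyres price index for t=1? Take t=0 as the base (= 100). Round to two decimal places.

Laspeyres price index uses base-period quantities as weights.
ΣP(t=1)·Q(t=0) = 1×263 + 4×80 + 2×211 = 263 + 320 + 422 = 1005
ΣP(t=0)·Q(t=0) = 1×263 + 3×80 + 2×211 = 263 + 240 + 422 = 925
Index = 1005 / 925 × 100 = 108.6486

108.65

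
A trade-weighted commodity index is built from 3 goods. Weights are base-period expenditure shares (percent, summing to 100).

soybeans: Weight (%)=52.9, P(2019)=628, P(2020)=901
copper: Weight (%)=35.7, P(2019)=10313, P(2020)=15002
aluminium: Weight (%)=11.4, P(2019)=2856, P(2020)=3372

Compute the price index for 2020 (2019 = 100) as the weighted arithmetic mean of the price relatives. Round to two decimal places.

soybeans: 52.9 × (901/628) = 52.9 × 1.434713 = 75.8963
copper: 35.7 × (15002/10313) = 35.7 × 1.454669 = 51.9317
aluminium: 11.4 × (3372/2856) = 11.4 × 1.180672 = 13.4597
Index = Σ wᵢ·(p₁ᵢ/p₀ᵢ) = 75.8963 + 51.9317 + 13.4597 = 141.2877

141.29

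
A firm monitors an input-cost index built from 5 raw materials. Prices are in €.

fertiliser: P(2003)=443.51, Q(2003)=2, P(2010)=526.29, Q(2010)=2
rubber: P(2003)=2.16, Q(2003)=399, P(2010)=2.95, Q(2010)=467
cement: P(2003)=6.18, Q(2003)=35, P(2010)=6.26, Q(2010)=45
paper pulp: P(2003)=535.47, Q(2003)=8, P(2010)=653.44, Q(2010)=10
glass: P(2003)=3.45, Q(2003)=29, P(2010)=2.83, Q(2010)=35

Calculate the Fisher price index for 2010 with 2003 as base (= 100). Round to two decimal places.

122.19

Laspeyres component (base-period weights):
ΣP(2010)Q(2003) = 526.29×2 + 2.95×399 + 6.26×35 + 653.44×8 + 2.83×29 = 1052.58 + 1177.05 + 219.1 + 5227.52 + 82.07 = 7758.32
ΣP(2003)Q(2003) = 443.51×2 + 2.16×399 + 6.18×35 + 535.47×8 + 3.45×29 = 887.02 + 861.84 + 216.3 + 4283.76 + 100.05 = 6348.97
L = 7758.32 / 6348.97 × 100 = 122.1981
Paasche component (current-period weights):
ΣP(2010)Q(2010) = 526.29×2 + 2.95×467 + 6.26×45 + 653.44×10 + 2.83×35 = 1052.58 + 1377.65 + 281.7 + 6534.4 + 99.05 = 9345.38
ΣP(2003)Q(2010) = 443.51×2 + 2.16×467 + 6.18×45 + 535.47×10 + 3.45×35 = 887.02 + 1008.72 + 278.1 + 5354.7 + 120.75 = 7649.29
P = 9345.38 / 7649.29 × 100 = 122.1732
Fisher = √(L × P) = √(122.1981 × 122.1732) = 122.1856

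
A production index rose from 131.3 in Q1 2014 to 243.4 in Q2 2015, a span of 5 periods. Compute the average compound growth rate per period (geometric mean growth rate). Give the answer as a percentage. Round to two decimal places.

13.14%

Growth factor = (243.4/131.3)^(1/5) = (1.853770)^(1/5) = 1.131387
Growth rate = 1.131387 − 1 = 0.131387 = 13.1387%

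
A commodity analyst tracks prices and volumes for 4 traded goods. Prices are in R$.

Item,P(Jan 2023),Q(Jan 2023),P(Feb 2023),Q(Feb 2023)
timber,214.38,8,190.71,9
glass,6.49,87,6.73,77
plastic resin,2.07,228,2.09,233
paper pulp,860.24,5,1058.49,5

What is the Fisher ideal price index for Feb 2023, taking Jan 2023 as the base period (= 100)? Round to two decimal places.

Laspeyres component (base-period weights):
ΣP(Feb 2023)Q(Jan 2023) = 190.71×8 + 6.73×87 + 2.09×228 + 1058.49×5 = 1525.68 + 585.51 + 476.52 + 5292.45 = 7880.16
ΣP(Jan 2023)Q(Jan 2023) = 214.38×8 + 6.49×87 + 2.07×228 + 860.24×5 = 1715.04 + 564.63 + 471.96 + 4301.2 = 7052.83
L = 7880.16 / 7052.83 × 100 = 111.7305
Paasche component (current-period weights):
ΣP(Feb 2023)Q(Feb 2023) = 190.71×9 + 6.73×77 + 2.09×233 + 1058.49×5 = 1716.39 + 518.21 + 486.97 + 5292.45 = 8014.02
ΣP(Jan 2023)Q(Feb 2023) = 214.38×9 + 6.49×77 + 2.07×233 + 860.24×5 = 1929.42 + 499.73 + 482.31 + 4301.2 = 7212.66
P = 8014.02 / 7212.66 × 100 = 111.1105
Fisher = √(L × P) = √(111.7305 × 111.1105) = 111.4200

111.42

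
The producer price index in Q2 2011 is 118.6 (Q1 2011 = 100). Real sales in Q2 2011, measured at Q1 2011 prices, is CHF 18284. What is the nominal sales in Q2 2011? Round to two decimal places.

Nominal = Real × (Index/100) = 18284 × (118.6/100)
        = 18284 × 1.186 = 21684.8240

21684.82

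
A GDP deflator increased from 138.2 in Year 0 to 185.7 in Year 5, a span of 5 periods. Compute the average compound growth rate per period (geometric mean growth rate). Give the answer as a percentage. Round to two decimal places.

Growth factor = (185.7/138.2)^(1/5) = (1.343705)^(1/5) = 1.060867
Growth rate = 1.060867 − 1 = 0.060867 = 6.0867%

6.09%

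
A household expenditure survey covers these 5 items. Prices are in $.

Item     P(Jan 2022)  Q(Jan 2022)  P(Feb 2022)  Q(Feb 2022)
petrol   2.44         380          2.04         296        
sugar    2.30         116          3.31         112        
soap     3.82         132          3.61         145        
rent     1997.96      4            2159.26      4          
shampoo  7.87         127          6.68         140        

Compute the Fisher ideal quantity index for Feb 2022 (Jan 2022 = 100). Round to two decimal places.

Laspeyres component (base-period weights):
ΣP(Jan 2022)Q(Feb 2022) = 2.44×296 + 2.30×112 + 3.82×145 + 1997.96×4 + 7.87×140 = 722.24 + 257.6 + 553.9 + 7991.84 + 1101.8 = 10627.38
ΣP(Jan 2022)Q(Jan 2022) = 2.44×380 + 2.30×116 + 3.82×132 + 1997.96×4 + 7.87×127 = 927.2 + 266.8 + 504.24 + 7991.84 + 999.49 = 10689.57
L = 10627.38 / 10689.57 × 100 = 99.4182
Paasche component (current-period weights):
ΣP(Feb 2022)Q(Feb 2022) = 2.04×296 + 3.31×112 + 3.61×145 + 2159.26×4 + 6.68×140 = 603.84 + 370.72 + 523.45 + 8637.04 + 935.2 = 11070.25
ΣP(Feb 2022)Q(Jan 2022) = 2.04×380 + 3.31×116 + 3.61×132 + 2159.26×4 + 6.68×127 = 775.2 + 383.96 + 476.52 + 8637.04 + 848.36 = 11121.08
P = 11070.25 / 11121.08 × 100 = 99.5429
Fisher = √(L × P) = √(99.4182 × 99.5429) = 99.4806

99.48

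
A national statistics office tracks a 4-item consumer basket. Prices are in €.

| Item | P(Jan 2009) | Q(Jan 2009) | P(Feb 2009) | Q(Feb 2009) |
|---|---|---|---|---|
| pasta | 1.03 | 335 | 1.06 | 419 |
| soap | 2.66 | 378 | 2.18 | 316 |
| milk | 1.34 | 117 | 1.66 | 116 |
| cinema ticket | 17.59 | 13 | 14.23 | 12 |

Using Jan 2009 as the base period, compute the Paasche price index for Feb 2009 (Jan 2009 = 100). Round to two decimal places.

91.32

Paasche price index uses current-period quantities as weights.
ΣP(Feb 2009)·Q(Feb 2009) = 1.06×419 + 2.18×316 + 1.66×116 + 14.23×12 = 444.14 + 688.88 + 192.56 + 170.76 = 1496.34
ΣP(Jan 2009)·Q(Feb 2009) = 1.03×419 + 2.66×316 + 1.34×116 + 17.59×12 = 431.57 + 840.56 + 155.44 + 211.08 = 1638.65
Index = 1496.34 / 1638.65 × 100 = 91.3154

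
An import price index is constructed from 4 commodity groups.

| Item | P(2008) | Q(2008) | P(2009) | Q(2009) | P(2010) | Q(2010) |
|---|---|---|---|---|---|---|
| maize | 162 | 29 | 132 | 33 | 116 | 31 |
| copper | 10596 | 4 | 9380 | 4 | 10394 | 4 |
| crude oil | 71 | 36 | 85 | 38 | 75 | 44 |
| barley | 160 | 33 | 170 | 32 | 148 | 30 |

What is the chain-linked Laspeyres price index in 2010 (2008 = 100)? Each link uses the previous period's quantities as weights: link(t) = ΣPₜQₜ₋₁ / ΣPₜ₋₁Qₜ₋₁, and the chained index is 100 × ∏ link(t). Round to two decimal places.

Link 2008→2009:
ΣP(2009)Q(2008) = 132×29 + 9380×4 + 85×36 + 170×33 = 3828 + 37520 + 3060 + 5610 = 50018
ΣP(2008)Q(2008) = 162×29 + 10596×4 + 71×36 + 160×33 = 4698 + 42384 + 2556 + 5280 = 54918
link = 50018/54918 = 0.910776
Link 2009→2010:
ΣP(2010)Q(2009) = 116×33 + 10394×4 + 75×38 + 148×32 = 3828 + 41576 + 2850 + 4736 = 52990
ΣP(2009)Q(2009) = 132×33 + 9380×4 + 85×38 + 170×32 = 4356 + 37520 + 3230 + 5440 = 50546
link = 52990/50546 = 1.048352
Chained index = 100 × 0.910776 × 1.048352 = 95.4814

95.48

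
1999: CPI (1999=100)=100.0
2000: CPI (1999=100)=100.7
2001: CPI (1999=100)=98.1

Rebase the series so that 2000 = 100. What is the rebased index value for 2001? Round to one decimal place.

Rebased(2001) = 98.1 / 100.7 × 100 = 97.4181

97.4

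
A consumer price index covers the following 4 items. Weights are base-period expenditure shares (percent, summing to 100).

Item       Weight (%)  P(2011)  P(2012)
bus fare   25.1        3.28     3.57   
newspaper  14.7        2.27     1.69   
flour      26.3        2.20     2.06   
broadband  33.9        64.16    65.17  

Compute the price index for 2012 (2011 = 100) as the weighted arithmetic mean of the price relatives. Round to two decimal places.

97.32

bus fare: 25.1 × (3.57/3.28) = 25.1 × 1.088415 = 27.3192
newspaper: 14.7 × (1.69/2.27) = 14.7 × 0.744493 = 10.9441
flour: 26.3 × (2.06/2.20) = 26.3 × 0.936364 = 24.6264
broadband: 33.9 × (65.17/64.16) = 33.9 × 1.015742 = 34.4337
Index = Σ wᵢ·(p₁ᵢ/p₀ᵢ) = 27.3192 + 10.9441 + 24.6264 + 34.4337 = 97.3233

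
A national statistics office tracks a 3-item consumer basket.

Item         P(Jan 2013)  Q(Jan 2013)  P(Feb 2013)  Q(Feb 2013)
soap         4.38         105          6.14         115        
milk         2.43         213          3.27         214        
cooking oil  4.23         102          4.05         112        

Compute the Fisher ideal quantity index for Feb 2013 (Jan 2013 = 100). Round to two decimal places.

106.14

Laspeyres component (base-period weights):
ΣP(Jan 2013)Q(Feb 2013) = 4.38×115 + 2.43×214 + 4.23×112 = 503.7 + 520.02 + 473.76 = 1497.48
ΣP(Jan 2013)Q(Jan 2013) = 4.38×105 + 2.43×213 + 4.23×102 = 459.9 + 517.59 + 431.46 = 1408.95
L = 1497.48 / 1408.95 × 100 = 106.2834
Paasche component (current-period weights):
ΣP(Feb 2013)Q(Feb 2013) = 6.14×115 + 3.27×214 + 4.05×112 = 706.1 + 699.78 + 453.6 = 1859.48
ΣP(Feb 2013)Q(Jan 2013) = 6.14×105 + 3.27×213 + 4.05×102 = 644.7 + 696.51 + 413.1 = 1754.31
P = 1859.48 / 1754.31 × 100 = 105.9949
Fisher = √(L × P) = √(106.2834 × 105.9949) = 106.1391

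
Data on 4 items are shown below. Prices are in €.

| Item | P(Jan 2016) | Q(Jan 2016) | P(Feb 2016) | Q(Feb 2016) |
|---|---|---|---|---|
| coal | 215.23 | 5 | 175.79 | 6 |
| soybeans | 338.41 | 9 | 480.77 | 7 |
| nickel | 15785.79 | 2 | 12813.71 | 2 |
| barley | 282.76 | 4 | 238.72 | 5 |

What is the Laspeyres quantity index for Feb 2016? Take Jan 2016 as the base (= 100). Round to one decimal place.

99.5

Laspeyres quantity index uses base-period prices as weights.
ΣP(Jan 2016)·Q(Feb 2016) = 215.23×6 + 338.41×7 + 15785.79×2 + 282.76×5 = 1291.38 + 2368.87 + 31571.58 + 1413.8 = 36645.63
ΣP(Jan 2016)·Q(Jan 2016) = 215.23×5 + 338.41×9 + 15785.79×2 + 282.76×4 = 1076.15 + 3045.69 + 31571.58 + 1131.04 = 36824.46
Index = 36645.63 / 36824.46 × 100 = 99.5144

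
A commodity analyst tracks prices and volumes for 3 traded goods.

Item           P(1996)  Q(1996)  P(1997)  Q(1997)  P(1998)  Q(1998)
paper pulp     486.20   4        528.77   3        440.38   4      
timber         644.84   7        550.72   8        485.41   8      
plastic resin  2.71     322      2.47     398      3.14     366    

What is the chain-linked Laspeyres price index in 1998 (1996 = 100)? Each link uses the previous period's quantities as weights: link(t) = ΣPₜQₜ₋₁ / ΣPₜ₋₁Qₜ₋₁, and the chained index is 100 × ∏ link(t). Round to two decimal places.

85.39

Link 1996→1997:
ΣP(1997)Q(1996) = 528.77×4 + 550.72×7 + 2.47×322 = 2115.08 + 3855.04 + 795.34 = 6765.46
ΣP(1996)Q(1996) = 486.20×4 + 644.84×7 + 2.71×322 = 1944.8 + 4513.88 + 872.62 = 7331.3
link = 6765.46/7331.3 = 0.922819
Link 1997→1998:
ΣP(1998)Q(1997) = 440.38×3 + 485.41×8 + 3.14×398 = 1321.14 + 3883.28 + 1249.72 = 6454.14
ΣP(1997)Q(1997) = 528.77×3 + 550.72×8 + 2.47×398 = 1586.31 + 4405.76 + 983.06 = 6975.13
link = 6454.14/6975.13 = 0.925307
Chained index = 100 × 0.922819 × 0.925307 = 85.3891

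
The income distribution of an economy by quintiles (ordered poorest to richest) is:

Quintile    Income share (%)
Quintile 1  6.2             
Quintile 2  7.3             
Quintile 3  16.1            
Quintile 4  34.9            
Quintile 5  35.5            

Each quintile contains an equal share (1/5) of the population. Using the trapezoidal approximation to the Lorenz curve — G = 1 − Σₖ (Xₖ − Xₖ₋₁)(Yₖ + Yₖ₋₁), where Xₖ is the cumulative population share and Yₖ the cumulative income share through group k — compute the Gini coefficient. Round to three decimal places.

Cumulative income shares Yₖ: 0.0620, 0.1350, 0.2960, 0.6450, 1.0000
Σ (Xₖ−Xₖ₋₁)(Yₖ+Yₖ₋₁) = (1/5)(0.0620+0.0000) + (1/5)(0.1350+0.0620) + (1/5)(0.2960+0.1350) + (1/5)(0.6450+0.2960) + (1/5)(1.0000+0.6450)
  = 0.0124 + 0.0394 + 0.0862 + 0.1882 + 0.3290 = 0.6552
G = 1 − 0.6552 = 0.3448

0.345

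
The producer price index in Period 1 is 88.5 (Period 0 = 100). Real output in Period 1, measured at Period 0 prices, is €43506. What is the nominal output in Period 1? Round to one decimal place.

38502.8

Nominal = Real × (Index/100) = 43506 × (88.5/100)
        = 43506 × 0.885 = 38502.8100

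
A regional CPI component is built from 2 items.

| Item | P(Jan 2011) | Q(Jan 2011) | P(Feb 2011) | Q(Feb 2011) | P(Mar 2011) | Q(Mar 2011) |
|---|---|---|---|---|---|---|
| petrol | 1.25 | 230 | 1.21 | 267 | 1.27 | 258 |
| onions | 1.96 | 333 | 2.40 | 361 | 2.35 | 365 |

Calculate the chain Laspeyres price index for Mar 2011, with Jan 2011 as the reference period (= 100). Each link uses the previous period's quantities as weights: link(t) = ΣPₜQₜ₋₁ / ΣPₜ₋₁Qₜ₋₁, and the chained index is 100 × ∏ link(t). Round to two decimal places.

114.41

Link Jan 2011→Feb 2011:
ΣP(Feb 2011)Q(Jan 2011) = 1.21×230 + 2.40×333 = 278.3 + 799.2 = 1077.5
ΣP(Jan 2011)Q(Jan 2011) = 1.25×230 + 1.96×333 = 287.5 + 652.68 = 940.18
link = 1077.5/940.18 = 1.146057
Link Feb 2011→Mar 2011:
ΣP(Mar 2011)Q(Feb 2011) = 1.27×267 + 2.35×361 = 339.09 + 848.35 = 1187.44
ΣP(Feb 2011)Q(Feb 2011) = 1.21×267 + 2.40×361 = 323.07 + 866.4 = 1189.47
link = 1187.44/1189.47 = 0.998293
Chained index = 100 × 1.146057 × 0.998293 = 114.4101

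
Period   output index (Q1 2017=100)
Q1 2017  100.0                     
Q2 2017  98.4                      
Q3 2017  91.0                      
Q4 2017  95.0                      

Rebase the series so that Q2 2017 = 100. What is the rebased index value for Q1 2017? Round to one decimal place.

Rebased(Q1 2017) = 100.0 / 98.4 × 100 = 101.6260

101.6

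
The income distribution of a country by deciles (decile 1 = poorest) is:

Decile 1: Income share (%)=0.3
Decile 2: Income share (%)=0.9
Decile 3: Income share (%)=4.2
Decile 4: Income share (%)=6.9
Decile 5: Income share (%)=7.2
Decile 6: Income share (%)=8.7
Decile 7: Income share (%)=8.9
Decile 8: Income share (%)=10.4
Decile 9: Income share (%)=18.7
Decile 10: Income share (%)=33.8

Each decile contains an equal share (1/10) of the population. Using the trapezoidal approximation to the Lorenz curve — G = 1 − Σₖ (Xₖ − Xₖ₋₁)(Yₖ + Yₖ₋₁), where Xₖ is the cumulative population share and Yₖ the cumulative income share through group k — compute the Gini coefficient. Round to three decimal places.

Cumulative income shares Yₖ: 0.0030, 0.0120, 0.0540, 0.1230, 0.1950, 0.2820, 0.3710, 0.4750, 0.6620, 1.0000
Σ (Xₖ−Xₖ₋₁)(Yₖ+Yₖ₋₁) = (1/10)(0.0030+0.0000) + (1/10)(0.0120+0.0030) + (1/10)(0.0540+0.0120) + (1/10)(0.1230+0.0540) + (1/10)(0.1950+0.1230) + (1/10)(0.2820+0.1950) + (1/10)(0.3710+0.2820) + (1/10)(0.4750+0.3710) + (1/10)(0.6620+0.4750) + (1/10)(1.0000+0.6620)
  = 0.0003 + 0.0015 + 0.0066 + 0.0177 + 0.0318 + 0.0477 + 0.0653 + 0.0846 + 0.1137 + 0.1662 = 0.5354
G = 1 − 0.5354 = 0.4646

0.465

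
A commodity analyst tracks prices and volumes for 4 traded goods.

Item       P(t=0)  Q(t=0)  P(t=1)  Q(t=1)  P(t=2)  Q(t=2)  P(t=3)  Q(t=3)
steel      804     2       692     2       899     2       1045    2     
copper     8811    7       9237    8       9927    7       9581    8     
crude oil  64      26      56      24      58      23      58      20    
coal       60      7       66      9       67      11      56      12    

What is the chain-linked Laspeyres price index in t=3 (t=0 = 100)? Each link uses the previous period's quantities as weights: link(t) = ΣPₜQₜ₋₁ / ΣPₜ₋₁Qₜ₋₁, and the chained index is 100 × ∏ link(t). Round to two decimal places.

Link t=0→t=1:
ΣP(t=1)Q(t=0) = 692×2 + 9237×7 + 56×26 + 66×7 = 1384 + 64659 + 1456 + 462 = 67961
ΣP(t=0)Q(t=0) = 804×2 + 8811×7 + 64×26 + 60×7 = 1608 + 61677 + 1664 + 420 = 65369
link = 67961/65369 = 1.039652
Link t=1→t=2:
ΣP(t=2)Q(t=1) = 899×2 + 9927×8 + 58×24 + 67×9 = 1798 + 79416 + 1392 + 603 = 83209
ΣP(t=1)Q(t=1) = 692×2 + 9237×8 + 56×24 + 66×9 = 1384 + 73896 + 1344 + 594 = 77218
link = 83209/77218 = 1.077586
Link t=2→t=3:
ΣP(t=3)Q(t=2) = 1045×2 + 9581×7 + 58×23 + 56×11 = 2090 + 67067 + 1334 + 616 = 71107
ΣP(t=2)Q(t=2) = 899×2 + 9927×7 + 58×23 + 67×11 = 1798 + 69489 + 1334 + 737 = 73358
link = 71107/73358 = 0.969315
Chained index = 100 × 1.039652 × 1.077586 × 0.969315 = 108.5937

108.59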